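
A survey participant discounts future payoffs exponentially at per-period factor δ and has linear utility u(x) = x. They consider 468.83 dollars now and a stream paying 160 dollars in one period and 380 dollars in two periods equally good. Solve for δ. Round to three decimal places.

δ ≈ 0.920

The stream is worth 160δ + 380δ² today, so 160δ + 380δ² = 468.83.
That is, 380δ² + 160δ − 468.83 = 0, a quadratic in δ.
δ = (−160 + √(160² + 4·380·468.83)) / (2·380) = (−160 + √738221.60) / 760 ≈ 0.920.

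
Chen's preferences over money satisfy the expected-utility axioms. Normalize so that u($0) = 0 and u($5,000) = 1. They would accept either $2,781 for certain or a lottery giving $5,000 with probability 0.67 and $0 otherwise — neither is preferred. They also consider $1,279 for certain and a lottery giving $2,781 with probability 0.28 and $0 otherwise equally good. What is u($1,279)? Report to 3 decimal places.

0.188

From the first indifference, u($2,781) = 0.67·u($5,000) + 0.33·u($0) = 0.67·1 + 0.33·0 = 0.67.
Chaining: u($1,279) = 0.28·0.67 + 0.72·0.00 = 0.1876.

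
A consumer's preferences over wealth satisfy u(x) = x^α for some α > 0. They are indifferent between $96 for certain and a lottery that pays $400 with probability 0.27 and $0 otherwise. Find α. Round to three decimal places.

α ≈ 0.917

Since u(0) = 0, the lottery's EU is 0.27·400^α.
Equating: 96^α = 0.27·400^α, i.e. 0.2400^α = 0.27.
α = ln(0.27) / ln(96/400) = -1.309333/-1.427116 ≈ 0.917.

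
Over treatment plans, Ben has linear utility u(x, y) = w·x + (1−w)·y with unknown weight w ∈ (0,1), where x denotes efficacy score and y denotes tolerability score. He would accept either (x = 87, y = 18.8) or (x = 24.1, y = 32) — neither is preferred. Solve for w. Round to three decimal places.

u(87,18.8) = u(24.1,32) means w·87 + (1−w)·18.8 = w·24.1 + (1−w)·32.
Rearranging, 62.9·w − 13.2·(1−w) = 0.
Hence w = 13.2/(62.9+13.2) = 13.2/76.1 = 0.173.

w = 0.173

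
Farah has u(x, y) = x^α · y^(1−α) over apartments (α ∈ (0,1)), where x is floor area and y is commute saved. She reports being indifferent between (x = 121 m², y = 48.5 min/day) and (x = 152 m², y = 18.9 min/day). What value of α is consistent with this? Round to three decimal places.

Set the two utilities equal: 121^α·48.5^(1−α) = 152^α·18.9^(1−α).
Rearrange to (121/152)^α = (18.9/48.5)^(1−α) and take logs: α·-0.228090 = (1−α)·-0.942402.
Thus α·(-1.170492) = -0.942402, so α = -0.942402/-1.170492 ≈ 0.805.

α ≈ 0.805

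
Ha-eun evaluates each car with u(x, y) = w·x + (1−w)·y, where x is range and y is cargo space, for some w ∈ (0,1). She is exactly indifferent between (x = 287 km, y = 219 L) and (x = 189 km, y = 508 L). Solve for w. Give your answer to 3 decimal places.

Equating utilities: w·287 + (1−w)·219 = w·189 + (1−w)·508.
Rearranging, 98·w − 289·(1−w) = 0.
Hence w = 289/(98+289) = 289/387 = 0.747.

w = 0.747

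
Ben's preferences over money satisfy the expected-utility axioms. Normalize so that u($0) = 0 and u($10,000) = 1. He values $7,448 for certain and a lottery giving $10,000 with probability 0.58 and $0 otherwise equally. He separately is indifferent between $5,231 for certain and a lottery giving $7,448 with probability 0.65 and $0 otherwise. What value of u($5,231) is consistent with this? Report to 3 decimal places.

0.377

The first gamble pins u($7,448): it must equal 0.58·1 + 0.42·0 = 0.58.
Then u($5,231) = 0.65·u($7,448) + 0.35·u($0) = 0.65·0.58 + 0.35·0.00 = 0.3770.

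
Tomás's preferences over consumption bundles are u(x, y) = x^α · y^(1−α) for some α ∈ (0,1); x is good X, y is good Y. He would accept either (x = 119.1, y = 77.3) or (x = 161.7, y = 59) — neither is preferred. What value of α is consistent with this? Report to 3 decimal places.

The Cobb–Douglas utilities coincide, so 119.1^α·77.3^(1−α) = 161.7^α·59^(1−α).
(119.1/161.7)^α = (59/77.3)^(1−α); take logs: α·ln(119.1/161.7) = (1−α)·ln(59/77.3), i.e. α·-0.305779 = (1−α)·-0.270157.
So α/(1−α) = (-0.270157)/(-0.305779) = 0.883504, and α = 0.883504/1.883504 ≈ 0.469.

α ≈ 0.469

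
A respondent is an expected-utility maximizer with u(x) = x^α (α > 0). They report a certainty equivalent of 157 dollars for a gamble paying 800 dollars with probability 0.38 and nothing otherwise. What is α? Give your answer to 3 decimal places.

α ≈ 0.594

Since u(0) = 0, the lottery's EU is 0.38·800^α.
Indifference: 157^α = 0.38·800^α, so (157/800)^α = 0.38.
α = ln(0.38) / ln(157/800) = -0.967584/-1.628366 ≈ 0.594.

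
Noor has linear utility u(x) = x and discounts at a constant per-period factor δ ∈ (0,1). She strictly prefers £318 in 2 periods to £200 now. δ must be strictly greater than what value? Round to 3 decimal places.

δ > 0.793

Under u(x) = x this choice says 200 < δ^2·318.
So δ^2 > 200/318 = 0.62893; taking the square root of both positive sides preserves the inequality.
δ > 0.62893^(1/2) = 0.793.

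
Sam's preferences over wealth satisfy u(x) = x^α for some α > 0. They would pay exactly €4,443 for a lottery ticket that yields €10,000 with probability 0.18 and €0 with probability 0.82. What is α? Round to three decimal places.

α ≈ 2.114

Since u(0) = 0, the lottery's EU is 0.18·10000^α.
Indifference: 4443^α = 0.18·10000^α, so (4443/10000)^α = 0.18.
Take logs: α = ln 0.18 / ln(4443/10000) ≈ 2.11376.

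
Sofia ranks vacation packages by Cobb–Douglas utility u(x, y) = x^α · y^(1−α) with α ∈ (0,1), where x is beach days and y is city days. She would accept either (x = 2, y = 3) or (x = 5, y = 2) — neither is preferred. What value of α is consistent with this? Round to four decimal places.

α ≈ 0.3068

The Cobb–Douglas utilities coincide, so 2^α·3^(1−α) = 5^α·2^(1−α).
Rearrange to (2/5)^α = (2/3)^(1−α) and take logs: α·-0.9162907 = (1−α)·-0.4054651.
Thus α·(-1.3217558) = -0.4054651, so α = -0.4054651/-1.3217558 ≈ 0.3068.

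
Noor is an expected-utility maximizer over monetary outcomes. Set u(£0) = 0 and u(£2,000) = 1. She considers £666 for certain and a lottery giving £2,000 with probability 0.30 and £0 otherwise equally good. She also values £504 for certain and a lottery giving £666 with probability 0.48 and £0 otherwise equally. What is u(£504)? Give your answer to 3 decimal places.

0.144

From the first indifference, u(£666) = 0.30·u(£2,000) + 0.70·u(£0) = 0.30·1 + 0.70·0 = 0.30.
Then u(£504) = 0.48·u(£666) + 0.52·u(£0) = 0.48·0.30 + 0.52·0.00 = 0.1440.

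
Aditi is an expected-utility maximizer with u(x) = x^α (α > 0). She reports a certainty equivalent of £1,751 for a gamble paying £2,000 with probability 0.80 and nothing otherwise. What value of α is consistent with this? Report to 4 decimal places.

EU(lottery) = 0.80·2000^α + 0.20·0 = 0.80·2000^α.
Equating: 1751^α = 0.80·2000^α, i.e. 0.8755^α = 0.80.
Taking logs: α·ln(1751/2000) = ln(0.80), so α = -0.2231436 / -0.1329601 ≈ 1.6783.

α ≈ 1.6783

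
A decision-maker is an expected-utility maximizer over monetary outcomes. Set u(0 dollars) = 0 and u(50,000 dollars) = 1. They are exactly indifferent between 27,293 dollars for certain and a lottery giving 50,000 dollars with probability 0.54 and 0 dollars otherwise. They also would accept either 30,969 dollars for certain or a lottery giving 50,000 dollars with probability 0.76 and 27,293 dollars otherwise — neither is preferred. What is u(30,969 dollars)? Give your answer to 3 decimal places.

0.890

From the first indifference, u(27,293 dollars) = 0.54·u(50,000 dollars) + 0.46·u(0 dollars) = 0.54·1 + 0.46·0 = 0.54.
Then u(30,969 dollars) = 0.76·u(50,000 dollars) + 0.24·u(27,293 dollars) = 0.76·1.00 + 0.24·0.54 = 0.8896.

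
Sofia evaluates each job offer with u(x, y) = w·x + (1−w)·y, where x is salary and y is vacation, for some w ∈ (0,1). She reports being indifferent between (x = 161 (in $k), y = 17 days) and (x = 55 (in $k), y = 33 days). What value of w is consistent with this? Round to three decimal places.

Equating utilities: w·161 + (1−w)·17 = w·55 + (1−w)·33.
Collecting terms: w·106 = (1−w)·16.
Hence w = 16/(106+16) = 16/122 = 0.131.

w = 0.131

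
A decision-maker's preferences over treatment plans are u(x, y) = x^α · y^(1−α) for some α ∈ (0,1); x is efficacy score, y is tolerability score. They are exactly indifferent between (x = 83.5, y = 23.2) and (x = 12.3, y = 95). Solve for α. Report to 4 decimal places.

α ≈ 0.4240

The Cobb–Douglas utilities coincide, so 83.5^α·23.2^(1−α) = 12.3^α·95^(1−α).
Rearrange to (83.5/12.3)^α = (95/23.2)^(1−α) and take logs: α·1.9152474 = (1−α)·1.4097246.
With A = 1.9152474 and B = 1.4097246: α·A = (1−α)·B, so α = B/(A+B) = 1.4097246/3.3249720 ≈ 0.4240.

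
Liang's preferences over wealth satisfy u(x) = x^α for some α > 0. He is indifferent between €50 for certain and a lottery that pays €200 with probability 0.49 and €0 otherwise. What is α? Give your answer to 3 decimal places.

Since u(0) = 0, the lottery's EU is 0.49·200^α.
Indifference: 50^α = 0.49·200^α, so (50/200)^α = 0.49.
Taking logs: α·ln(50/200) = ln(0.49), so α = -0.713350 / -1.386294 ≈ 0.515.

α ≈ 0.515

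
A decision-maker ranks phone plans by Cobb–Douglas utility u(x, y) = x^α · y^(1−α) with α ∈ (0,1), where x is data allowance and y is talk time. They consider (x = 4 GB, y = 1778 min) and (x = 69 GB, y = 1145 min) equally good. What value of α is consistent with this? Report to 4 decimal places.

α ≈ 0.1338

Indifference: 4^α · 1778^(1−α) = 69^α · 1145^(1−α).
Rearrange to (4/69)^α = (1145/1778)^(1−α) and take logs: α·-2.8478121 = (1−α)·-0.4400845.
With A = -2.8478121 and B = -0.4400845: α·A = (1−α)·B, so α = B/(A+B) = -0.4400845/-3.2878966 ≈ 0.1338.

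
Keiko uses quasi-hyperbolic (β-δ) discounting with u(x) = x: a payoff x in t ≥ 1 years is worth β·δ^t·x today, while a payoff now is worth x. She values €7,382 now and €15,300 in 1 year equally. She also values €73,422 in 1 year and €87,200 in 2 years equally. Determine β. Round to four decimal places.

From the later pair, β·δ^1·73422 = β·δ^2·87200; dividing through, δ = 73422/87200 = 0.84200.
Substituting δ into 7382 = β·δ·15300: β = 7382/(12882.530) ≈ 0.5730.

β ≈ 0.5730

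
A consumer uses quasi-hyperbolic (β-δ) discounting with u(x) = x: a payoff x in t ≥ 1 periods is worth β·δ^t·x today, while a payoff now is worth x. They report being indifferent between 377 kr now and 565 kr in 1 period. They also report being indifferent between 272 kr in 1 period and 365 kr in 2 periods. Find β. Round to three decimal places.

Both payoffs in the second observation are in the future, so β drops out: δ^1·272 = δ^2·365 ⇒ δ = 272/365 = 0.74521.
Now use the now-vs-future pair: 377 = β·δ·565 gives β = 377/(0.74521·565) ≈ 0.895.

β ≈ 0.895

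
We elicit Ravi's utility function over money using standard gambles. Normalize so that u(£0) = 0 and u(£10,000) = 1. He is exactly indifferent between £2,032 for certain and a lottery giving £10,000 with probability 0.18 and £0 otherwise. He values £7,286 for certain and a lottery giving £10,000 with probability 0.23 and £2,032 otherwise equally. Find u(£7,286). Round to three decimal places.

First, u(£2,032) = 0.18·u(£10,000) + 0.82·u(£0) = 0.18.
The second indifference gives u(£7,286) = 0.23·u(£10,000) + 0.77·u(£2,032) = 0.23·1.00 + 0.77·0.18 = 0.3686.

0.369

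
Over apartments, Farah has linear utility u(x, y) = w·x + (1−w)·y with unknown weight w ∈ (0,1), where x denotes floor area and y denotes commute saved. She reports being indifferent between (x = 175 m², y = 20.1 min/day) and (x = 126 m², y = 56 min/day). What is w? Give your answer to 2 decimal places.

w = 0.42

u(175,20.1) = u(126,56) means w·175 + (1−w)·20.1 = w·126 + (1−w)·56.
Rearranging, 49·w − 35.9·(1−w) = 0.
The marginal rate of substitution is 35.9/49, so w = 35.9/(49+35.9) = 0.42.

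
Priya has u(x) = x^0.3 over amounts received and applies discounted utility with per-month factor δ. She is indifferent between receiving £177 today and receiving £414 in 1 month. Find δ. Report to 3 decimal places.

δ ≈ 0.775

The payoff in 1 month is discounted by δ, so u(177) = δ·u(414) and δ = u(177)/u(414).
Since u(x) = x^0.3, δ = (177/414)^0.3 = 0.42754^0.3 = 0.77498.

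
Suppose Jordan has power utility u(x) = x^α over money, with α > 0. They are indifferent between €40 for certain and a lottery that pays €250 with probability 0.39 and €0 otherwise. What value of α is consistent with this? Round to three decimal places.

The lottery's expected utility is 0.39·u(250) + 0.61·u(0) = 0.39·250^α (since u(0) = 0 for α > 0).
Setting u(40) equal to that: 40^α = 0.39·250^α ⇒ (40/250)^α = 0.39.
Take logs: α = ln 0.39 / ln(40/250) ≈ 0.51382.

α ≈ 0.514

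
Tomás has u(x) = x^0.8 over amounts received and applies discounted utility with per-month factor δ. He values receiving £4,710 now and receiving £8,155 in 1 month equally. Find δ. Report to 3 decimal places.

δ ≈ 0.645

Equating discounted utilities: u(4710) = δ·u(8155) ⇒ δ = u(4710)/u(8155).
Since u(x) = x^0.8, δ = (4710/8155)^0.8 = 0.57756^0.8 = 0.64458.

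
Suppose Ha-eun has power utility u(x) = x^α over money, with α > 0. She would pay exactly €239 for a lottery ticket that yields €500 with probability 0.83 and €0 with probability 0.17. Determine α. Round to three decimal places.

Since u(0) = 0, the lottery's EU is 0.83·500^α.
Equating: 239^α = 0.83·500^α, i.e. 0.4780^α = 0.83.
Taking logs: α·ln(239/500) = ln(0.83), so α = -0.186330 / -0.738145 ≈ 0.252.

α ≈ 0.252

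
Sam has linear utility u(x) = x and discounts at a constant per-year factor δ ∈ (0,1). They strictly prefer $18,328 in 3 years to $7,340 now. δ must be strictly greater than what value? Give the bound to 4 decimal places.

δ > 0.7371

Under u(x) = x this choice says 7340 < δ^3·18328.
Dividing by 18328: δ^3 > 0.40048. Both sides are positive, so the cube root keeps the direction.
δ > 0.40048^(1/3) = 0.7371.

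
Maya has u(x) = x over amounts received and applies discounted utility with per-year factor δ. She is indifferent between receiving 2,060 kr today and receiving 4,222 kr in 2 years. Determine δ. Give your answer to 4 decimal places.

δ ≈ 0.6985

The payoff in 2 years is discounted by δ^2, so u(2060) = δ^2·u(4222) and δ^2 = u(2060)/u(4222).
With u(x) = x: δ^2 = 2060/4222 = 0.48792.
So δ = 0.48792^(1/2) ≈ 0.6985.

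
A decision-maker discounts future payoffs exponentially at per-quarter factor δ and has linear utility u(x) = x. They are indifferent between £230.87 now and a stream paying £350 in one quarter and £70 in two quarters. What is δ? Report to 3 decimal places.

δ ≈ 0.590

Equating present values: 230.87 = 350δ + 70δ².
So 70δ² + 350δ − 230.87 = 0.
δ = (−350 + √(350² + 4·70·230.87)) / (2·70) = (−350 + √187143.60) / 140 ≈ 0.590.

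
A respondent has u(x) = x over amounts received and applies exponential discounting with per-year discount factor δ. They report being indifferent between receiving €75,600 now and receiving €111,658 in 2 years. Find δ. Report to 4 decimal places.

δ ≈ 0.8228

Indifference means u(75600) = δ^2 · u(111658), so δ^2 = u(75600)/u(111658).
With u(x) = x: δ^2 = 75600/111658 = 0.67707.
Hence δ = (0.67707)^(1/2) = 0.822841.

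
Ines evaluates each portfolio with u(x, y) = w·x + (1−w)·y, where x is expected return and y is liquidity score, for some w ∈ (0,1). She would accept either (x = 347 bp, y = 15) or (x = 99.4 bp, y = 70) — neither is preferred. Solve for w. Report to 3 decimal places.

Equating utilities: w·347 + (1−w)·15 = w·99.4 + (1−w)·70.
w·(347−99.4) = (1−w)·(70−15), i.e. w·247.6 = (1−w)·55.
The marginal rate of substitution is 55/247.6, so w = 55/(247.6+55) = 0.182.

w = 0.182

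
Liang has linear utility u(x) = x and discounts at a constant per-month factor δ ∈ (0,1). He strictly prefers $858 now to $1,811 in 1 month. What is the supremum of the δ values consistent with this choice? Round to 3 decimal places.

Comparing present values: 858 > δ·1811.
So δ < 858/1811 = 0.47377.

δ < 0.474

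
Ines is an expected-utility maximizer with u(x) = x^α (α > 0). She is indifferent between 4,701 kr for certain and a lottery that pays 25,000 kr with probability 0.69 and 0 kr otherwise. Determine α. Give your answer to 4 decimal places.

α ≈ 0.2220

The lottery's expected utility is 0.69·u(25000) + 0.31·u(0) = 0.69·25000^α (since u(0) = 0 for α > 0).
Setting u(4701) equal to that: 4701^α = 0.69·25000^α ⇒ (4701/25000)^α = 0.69.
Taking logs: α·ln(4701/25000) = ln(0.69), so α = -0.3710637 / -1.6711006 ≈ 0.2220.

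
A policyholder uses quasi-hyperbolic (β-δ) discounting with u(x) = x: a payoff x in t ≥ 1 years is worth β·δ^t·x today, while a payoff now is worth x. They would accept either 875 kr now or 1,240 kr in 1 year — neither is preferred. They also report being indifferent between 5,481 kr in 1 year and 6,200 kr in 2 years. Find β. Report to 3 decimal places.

From the later pair, β·δ^1·5481 = β·δ^2·6200; dividing through, δ = 5481/6200 = 0.88403.
Substituting δ into 875 = β·δ·1240: β = 875/(1096.200) ≈ 0.798.

β ≈ 0.798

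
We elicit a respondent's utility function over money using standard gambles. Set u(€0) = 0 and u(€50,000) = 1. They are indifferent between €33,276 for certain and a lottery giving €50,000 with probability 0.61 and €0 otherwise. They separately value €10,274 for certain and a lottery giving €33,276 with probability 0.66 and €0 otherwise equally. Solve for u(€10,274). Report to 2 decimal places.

From the first indifference, u(€33,276) = 0.61·u(€50,000) + 0.39·u(€0) = 0.61·1 + 0.39·0 = 0.61.
The second indifference gives u(€10,274) = 0.66·u(€33,276) + 0.34·u(€0) = 0.66·0.61 + 0.34·0.00 = 0.4026.

0.40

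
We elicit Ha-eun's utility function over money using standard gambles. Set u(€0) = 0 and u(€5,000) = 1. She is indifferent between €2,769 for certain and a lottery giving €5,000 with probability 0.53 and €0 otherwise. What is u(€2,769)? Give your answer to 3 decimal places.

By the standard-gamble method, u(€2,769) is just the indifference probability on the best outcome: 0.53.

0.530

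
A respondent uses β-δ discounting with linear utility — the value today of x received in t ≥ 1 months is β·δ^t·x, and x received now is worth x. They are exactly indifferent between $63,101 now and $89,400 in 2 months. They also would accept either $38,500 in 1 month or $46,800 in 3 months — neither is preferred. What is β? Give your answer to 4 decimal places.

From the later pair, β·δ^1·38500 = β·δ^3·46800; dividing through, δ^2 = 38500/46800 = 0.82265, so δ = 0.90700.
The first indifference: 63101 = β·δ^2·89400, so β = 63101/(δ^2·89400) = 63101/(0.82265·89400) ≈ 0.8580.

β ≈ 0.8580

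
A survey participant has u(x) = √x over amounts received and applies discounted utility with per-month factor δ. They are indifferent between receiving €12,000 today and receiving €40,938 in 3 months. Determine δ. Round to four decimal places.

δ ≈ 0.8150

Equating discounted utilities: u(12000) = δ^3·u(40938) ⇒ δ^3 = u(12000)/u(40938).
Since u(x) = √x, δ^3 = √(12000/40938) = 0.54141.
Hence δ = (0.54141)^(1/3) = 0.815034.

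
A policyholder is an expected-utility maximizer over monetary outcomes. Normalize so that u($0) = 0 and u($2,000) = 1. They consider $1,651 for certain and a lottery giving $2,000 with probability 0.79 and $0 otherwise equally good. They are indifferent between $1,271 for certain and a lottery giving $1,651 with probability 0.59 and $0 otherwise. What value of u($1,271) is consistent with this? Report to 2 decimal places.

0.47

From the first indifference, u($1,651) = 0.79·u($2,000) + 0.21·u($0) = 0.79·1 + 0.21·0 = 0.79.
Then u($1,271) = 0.59·u($1,651) + 0.41·u($0) = 0.59·0.79 + 0.41·0.00 = 0.4661.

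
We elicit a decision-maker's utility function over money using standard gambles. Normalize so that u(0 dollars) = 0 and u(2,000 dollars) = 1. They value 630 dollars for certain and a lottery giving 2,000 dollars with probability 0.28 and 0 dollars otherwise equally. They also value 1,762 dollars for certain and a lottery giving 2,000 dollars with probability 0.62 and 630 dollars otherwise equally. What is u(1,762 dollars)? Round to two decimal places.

0.73

The first gamble pins u(630 dollars): it must equal 0.28·1 + 0.72·0 = 0.28.
Then u(1,762 dollars) = 0.62·u(2,000 dollars) + 0.38·u(630 dollars) = 0.62·1.00 + 0.38·0.28 = 0.7264.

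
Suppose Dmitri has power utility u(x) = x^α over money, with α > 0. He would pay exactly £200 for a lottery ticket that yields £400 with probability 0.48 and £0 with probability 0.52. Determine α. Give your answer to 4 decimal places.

Since u(0) = 0, the lottery's EU is 0.48·400^α.
Indifference: 200^α = 0.48·400^α, so (200/400)^α = 0.48.
α = ln(0.48) / ln(200/400) = -0.7339692/-0.6931472 ≈ 1.0589.

α ≈ 1.0589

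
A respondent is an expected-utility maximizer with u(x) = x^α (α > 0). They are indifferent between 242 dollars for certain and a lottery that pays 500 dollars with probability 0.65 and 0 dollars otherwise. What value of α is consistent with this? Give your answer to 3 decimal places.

α ≈ 0.594

EU(lottery) = 0.65·500^α + 0.35·0 = 0.65·500^α.
Indifference: 242^α = 0.65·500^α, so (242/500)^α = 0.65.
α = ln(0.65) / ln(242/500) = -0.430783/-0.725670 ≈ 0.594.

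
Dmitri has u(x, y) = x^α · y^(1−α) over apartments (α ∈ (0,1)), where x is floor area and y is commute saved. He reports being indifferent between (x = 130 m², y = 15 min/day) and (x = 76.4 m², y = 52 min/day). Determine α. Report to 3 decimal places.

α ≈ 0.700

The Cobb–Douglas utilities coincide, so 130^α·15^(1−α) = 76.4^α·52^(1−α).
Rearrange to (130/76.4)^α = (52/15)^(1−α) and take logs: α·0.531552 = (1−α)·1.243194.
Thus α·(1.774746) = 1.243194, so α = 1.243194/1.774746 ≈ 0.700.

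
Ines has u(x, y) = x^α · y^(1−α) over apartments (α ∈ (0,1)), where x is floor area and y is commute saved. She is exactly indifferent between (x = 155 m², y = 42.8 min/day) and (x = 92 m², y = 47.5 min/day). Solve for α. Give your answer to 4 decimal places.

α ≈ 0.1665

Set the two utilities equal: 155^α·42.8^(1−α) = 92^α·47.5^(1−α).
Rearrange to (155/92)^α = (47.5/42.8)^(1−α) and take logs: α·0.5216365 = (1−α)·0.1041916.
With A = 0.5216365 and B = 0.1041916: α·A = (1−α)·B, so α = B/(A+B) = 0.1041916/0.6258281 ≈ 0.1665.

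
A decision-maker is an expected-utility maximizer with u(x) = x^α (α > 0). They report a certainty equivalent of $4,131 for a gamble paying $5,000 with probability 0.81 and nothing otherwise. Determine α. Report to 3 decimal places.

Since u(0) = 0, the lottery's EU is 0.81·5000^α.
Setting u(4131) equal to that: 4131^α = 0.81·5000^α ⇒ (4131/5000)^α = 0.81.
α = ln(0.81) / ln(4131/5000) = -0.210721/-0.190918 ≈ 1.104.

α ≈ 1.104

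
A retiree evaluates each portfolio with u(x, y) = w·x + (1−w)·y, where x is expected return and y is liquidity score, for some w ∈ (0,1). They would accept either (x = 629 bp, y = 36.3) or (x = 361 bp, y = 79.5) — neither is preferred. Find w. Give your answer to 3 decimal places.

u(629,36.3) = u(361,79.5) means w·629 + (1−w)·36.3 = w·361 + (1−w)·79.5.
Collecting terms: w·268 = (1−w)·43.2.
So w/(1−w) = 43.2/268 = 0.1612, giving w = 43.2/(268+43.2) = 0.139.

w = 0.139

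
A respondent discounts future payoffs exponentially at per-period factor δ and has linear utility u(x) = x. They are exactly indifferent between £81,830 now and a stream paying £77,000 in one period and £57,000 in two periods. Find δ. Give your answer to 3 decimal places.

δ ≈ 0.700

Equating present values: 81830 = 77000δ + 57000δ².
That is, 57000δ² + 77000δ − 81830 = 0, a quadratic in δ.
δ = (−77000 + √(77000² + 4·57000·81830)) / (2·57000) = (−77000 + √24586240000.00) / 114000 ≈ 0.700.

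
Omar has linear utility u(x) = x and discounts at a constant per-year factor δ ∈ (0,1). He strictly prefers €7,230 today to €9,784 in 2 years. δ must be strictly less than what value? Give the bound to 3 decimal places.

Under u(x) = x this choice says 7230 > δ^2·9784.
So δ^2 < 7230/9784 = 0.73896; taking the square root of both positive sides preserves the inequality.
δ < 0.73896^(1/2) = 0.860.

δ < 0.860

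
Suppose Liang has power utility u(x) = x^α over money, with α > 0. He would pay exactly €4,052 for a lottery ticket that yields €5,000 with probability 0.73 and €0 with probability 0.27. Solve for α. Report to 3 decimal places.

EU(lottery) = 0.73·5000^α + 0.27·0 = 0.73·5000^α.
Setting u(4052) equal to that: 4052^α = 0.73·5000^α ⇒ (4052/5000)^α = 0.73.
α = ln(0.73) / ln(4052/5000) = -0.314711/-0.210227 ≈ 1.497.

α ≈ 1.497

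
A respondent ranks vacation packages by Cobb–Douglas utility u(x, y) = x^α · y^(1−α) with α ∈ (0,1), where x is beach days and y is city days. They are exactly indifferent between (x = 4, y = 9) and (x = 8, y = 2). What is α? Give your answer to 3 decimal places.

α ≈ 0.685

Set the two utilities equal: 4^α·9^(1−α) = 8^α·2^(1−α).
Taking logs: α·ln 4 + (1−α)·ln 9 = α·ln 8 + (1−α)·ln 2, i.e. α·-0.693147 = (1−α)·-1.504077.
Thus α·(-2.197224) = -1.504077, so α = -1.504077/-2.197224 ≈ 0.685.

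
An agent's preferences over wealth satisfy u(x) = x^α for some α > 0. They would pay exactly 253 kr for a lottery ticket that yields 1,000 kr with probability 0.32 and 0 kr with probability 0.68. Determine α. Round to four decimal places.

Since u(0) = 0, the lottery's EU is 0.32·1000^α.
Equating: 253^α = 0.32·1000^α, i.e. 0.2530^α = 0.32.
Taking logs: α·ln(253/1000) = ln(0.32), so α = -1.1394343 / -1.3743658 ≈ 0.8291.

α ≈ 0.8291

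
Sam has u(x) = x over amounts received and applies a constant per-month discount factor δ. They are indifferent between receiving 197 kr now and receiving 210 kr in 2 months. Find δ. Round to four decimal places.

Indifference means u(197) = δ^2 · u(210), so δ^2 = u(197)/u(210).
With u(x) = x: δ^2 = 197/210 = 0.93810.
So δ = 0.93810^(1/2) ≈ 0.9686.

δ ≈ 0.9686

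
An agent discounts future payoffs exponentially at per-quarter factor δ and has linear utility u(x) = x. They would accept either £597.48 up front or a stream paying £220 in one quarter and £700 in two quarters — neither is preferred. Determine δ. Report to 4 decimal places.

δ ≈ 0.7800

Equating present values: 597.48 = 220δ + 700δ².
That is, 700δ² + 220δ − 597.48 = 0, a quadratic in δ.
δ = (−220 + √(220² + 4·700·597.48)) / (2·700) = (−220 + √1721344.00) / 1400 ≈ 0.7800.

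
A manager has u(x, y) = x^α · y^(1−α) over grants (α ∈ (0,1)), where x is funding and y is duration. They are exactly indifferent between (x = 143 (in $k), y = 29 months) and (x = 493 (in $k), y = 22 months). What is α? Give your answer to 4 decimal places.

The Cobb–Douglas utilities coincide, so 143^α·29^(1−α) = 493^α·22^(1−α).
Rearrange to (143/493)^α = (22/29)^(1−α) and take logs: α·-1.2376645 = (1−α)·-0.2762534.
Thus α·(-1.5139179) = -0.2762534, so α = -0.2762534/-1.5139179 ≈ 0.1825.

α ≈ 0.1825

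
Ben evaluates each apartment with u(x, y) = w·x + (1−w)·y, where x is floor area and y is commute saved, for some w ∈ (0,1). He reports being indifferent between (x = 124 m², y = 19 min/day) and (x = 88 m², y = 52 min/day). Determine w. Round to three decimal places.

w = 0.478

u(124,19) = u(88,52) means w·124 + (1−w)·19 = w·88 + (1−w)·52.
Collecting terms: w·36 = (1−w)·33.
So w/(1−w) = 33/36 = 0.9167, giving w = 33/(36+33) = 0.478.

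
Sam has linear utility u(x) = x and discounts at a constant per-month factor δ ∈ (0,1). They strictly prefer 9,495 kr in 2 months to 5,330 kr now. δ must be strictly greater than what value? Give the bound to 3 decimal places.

δ > 0.749

Comparing present values: 5330 < δ^2·9495.
Hence δ^2 > 5330/9495 = 0.56135, and x ↦ x^(1/2) is increasing on (0,∞).
δ > 0.56135^(1/2) = 0.749.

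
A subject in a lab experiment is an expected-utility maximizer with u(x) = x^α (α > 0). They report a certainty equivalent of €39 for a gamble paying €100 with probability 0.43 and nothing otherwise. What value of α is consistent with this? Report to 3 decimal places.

Since u(0) = 0, the lottery's EU is 0.43·100^α.
Equating: 39^α = 0.43·100^α, i.e. 0.3900^α = 0.43.
α = ln(0.43) / ln(39/100) = -0.843970/-0.941609 ≈ 0.896.

α ≈ 0.896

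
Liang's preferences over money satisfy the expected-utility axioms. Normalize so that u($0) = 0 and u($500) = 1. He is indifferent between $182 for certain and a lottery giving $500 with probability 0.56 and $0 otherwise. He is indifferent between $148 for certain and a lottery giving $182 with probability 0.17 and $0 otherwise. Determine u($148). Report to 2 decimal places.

First, u($182) = 0.56·u($500) + 0.44·u($0) = 0.56.
The second indifference gives u($148) = 0.17·u($182) + 0.83·u($0) = 0.17·0.56 + 0.83·0.00 = 0.0952.

0.10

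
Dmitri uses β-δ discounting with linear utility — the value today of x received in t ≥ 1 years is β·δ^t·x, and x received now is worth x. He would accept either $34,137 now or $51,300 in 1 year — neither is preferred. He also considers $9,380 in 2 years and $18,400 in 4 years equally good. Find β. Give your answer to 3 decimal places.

The second indifference involves only future payoffs, so β cancels: β·δ^2·9380 = β·δ^4·18400, giving δ^2 = 9380/18400 = 0.50978, so δ = 0.71399.
Substituting δ into 34137 = β·δ·51300: β = 34137/(36627.719) ≈ 0.932.

β ≈ 0.932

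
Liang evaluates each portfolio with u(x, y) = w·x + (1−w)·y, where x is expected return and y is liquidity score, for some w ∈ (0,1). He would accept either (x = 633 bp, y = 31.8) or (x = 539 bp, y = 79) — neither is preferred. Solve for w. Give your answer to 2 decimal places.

w = 0.33

Indifference: w·633 + (1−w)·31.8 = w·539 + (1−w)·79.
w·(633−539) = (1−w)·(79−31.8), i.e. w·94 = (1−w)·47.2.
So w/(1−w) = 47.2/94 = 0.5021, giving w = 47.2/(94+47.2) = 0.33.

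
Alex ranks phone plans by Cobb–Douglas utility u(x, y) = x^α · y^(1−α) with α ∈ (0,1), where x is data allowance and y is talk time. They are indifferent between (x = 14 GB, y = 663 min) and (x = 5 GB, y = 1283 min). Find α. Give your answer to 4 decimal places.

α ≈ 0.3907

Set the two utilities equal: 14^α·663^(1−α) = 5^α·1283^(1−α).
Rearrange to (14/5)^α = (1283/663)^(1−α) and take logs: α·1.0296194 = (1−α)·0.6601814.
Thus α·(1.6898008) = 0.6601814, so α = 0.6601814/1.6898008 ≈ 0.3907.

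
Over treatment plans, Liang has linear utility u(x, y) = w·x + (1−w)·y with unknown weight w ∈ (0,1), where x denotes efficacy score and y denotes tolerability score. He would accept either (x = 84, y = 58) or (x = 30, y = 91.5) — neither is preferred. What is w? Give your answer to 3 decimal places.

w = 0.383

Equating utilities: w·84 + (1−w)·58 = w·30 + (1−w)·91.5.
w·(84−30) = (1−w)·(91.5−58), i.e. w·54 = (1−w)·33.5.
The marginal rate of substitution is 33.5/54, so w = 33.5/(54+33.5) = 0.383.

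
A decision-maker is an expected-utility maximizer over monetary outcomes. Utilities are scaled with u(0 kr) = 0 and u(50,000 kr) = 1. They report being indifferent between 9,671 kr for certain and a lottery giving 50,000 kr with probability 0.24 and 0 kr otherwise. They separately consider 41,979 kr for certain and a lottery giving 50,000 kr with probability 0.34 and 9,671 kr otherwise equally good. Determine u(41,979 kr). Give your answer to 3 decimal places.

0.498

From the first indifference, u(9,671 kr) = 0.24·u(50,000 kr) + 0.76·u(0 kr) = 0.24·1 + 0.76·0 = 0.24.
Chaining: u(41,979 kr) = 0.34·1.00 + 0.66·0.24 = 0.4984.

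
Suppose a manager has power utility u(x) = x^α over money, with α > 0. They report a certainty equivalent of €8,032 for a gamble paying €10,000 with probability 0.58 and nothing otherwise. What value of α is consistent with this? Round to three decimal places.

EU(lottery) = 0.58·10000^α + 0.42·0 = 0.58·10000^α.
Setting u(8032) equal to that: 8032^α = 0.58·10000^α ⇒ (8032/10000)^α = 0.58.
Taking logs: α·ln(8032/10000) = ln(0.58), so α = -0.544727 / -0.219152 ≈ 2.486.

α ≈ 2.486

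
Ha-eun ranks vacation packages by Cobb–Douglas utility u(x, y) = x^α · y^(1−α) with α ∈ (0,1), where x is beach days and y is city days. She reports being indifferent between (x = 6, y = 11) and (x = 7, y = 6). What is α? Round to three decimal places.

Set the two utilities equal: 6^α·11^(1−α) = 7^α·6^(1−α).
Rearrange to (6/7)^α = (6/11)^(1−α) and take logs: α·-0.154151 = (1−α)·-0.606136.
So α/(1−α) = (-0.606136)/(-0.154151) = 3.932093, and α = 3.932093/4.932093 ≈ 0.797.

α ≈ 0.797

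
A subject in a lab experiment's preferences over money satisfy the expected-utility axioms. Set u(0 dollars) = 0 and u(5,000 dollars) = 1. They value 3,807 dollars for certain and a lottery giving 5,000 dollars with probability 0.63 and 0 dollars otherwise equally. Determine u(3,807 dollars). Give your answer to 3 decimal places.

The indifference gives u(3,807 dollars) = 0.63·u(5,000 dollars) + 0.37·u(0 dollars) = 0.63·1 + 0.37·0 = 0.63.

0.630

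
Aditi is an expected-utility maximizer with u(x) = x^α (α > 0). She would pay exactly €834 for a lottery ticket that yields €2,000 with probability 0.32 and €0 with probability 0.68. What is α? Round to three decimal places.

The lottery's expected utility is 0.32·u(2000) + 0.68·u(0) = 0.32·2000^α (since u(0) = 0 for α > 0).
Indifference: 834^α = 0.32·2000^α, so (834/2000)^α = 0.32.
Take logs: α = ln 0.32 / ln(834/2000) ≈ 1.30270.

α ≈ 1.303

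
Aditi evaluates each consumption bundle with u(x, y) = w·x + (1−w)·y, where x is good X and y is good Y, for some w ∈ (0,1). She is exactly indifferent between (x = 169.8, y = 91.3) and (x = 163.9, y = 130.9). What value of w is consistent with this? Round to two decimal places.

u(169.8,91.3) = u(163.9,130.9) means w·169.8 + (1−w)·91.3 = w·163.9 + (1−w)·130.9.
Collecting terms: w·5.9 = (1−w)·39.6.
The marginal rate of substitution is 39.6/5.9, so w = 39.6/(5.9+39.6) = 0.87.

w = 0.87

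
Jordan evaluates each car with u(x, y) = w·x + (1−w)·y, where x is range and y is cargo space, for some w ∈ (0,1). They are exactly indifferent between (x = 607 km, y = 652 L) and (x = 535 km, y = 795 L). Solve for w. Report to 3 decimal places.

Indifference: w·607 + (1−w)·652 = w·535 + (1−w)·795.
w·(607−535) = (1−w)·(795−652), i.e. w·72 = (1−w)·143.
So w/(1−w) = 143/72 = 1.9861, giving w = 143/(72+143) = 0.665.

w = 0.665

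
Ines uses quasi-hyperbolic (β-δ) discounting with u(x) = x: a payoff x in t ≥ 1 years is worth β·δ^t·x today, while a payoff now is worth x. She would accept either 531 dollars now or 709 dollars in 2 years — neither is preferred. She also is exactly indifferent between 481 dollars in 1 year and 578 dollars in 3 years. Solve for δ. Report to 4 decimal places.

The second indifference involves only future payoffs, so β cancels: β·δ^1·481 = β·δ^3·578, giving δ^2 = 481/578 = 0.83218, so δ = 0.91224.

δ ≈ 0.9122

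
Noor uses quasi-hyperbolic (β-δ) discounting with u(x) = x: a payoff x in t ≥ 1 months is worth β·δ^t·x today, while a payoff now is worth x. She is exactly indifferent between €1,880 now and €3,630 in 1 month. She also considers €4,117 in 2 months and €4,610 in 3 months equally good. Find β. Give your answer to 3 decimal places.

β ≈ 0.580

Both payoffs in the second observation are in the future, so β drops out: δ^2·4117 = δ^3·4610 ⇒ δ = 4117/4610 = 0.89306.
The first indifference: 1880 = β·δ·3630, so β = 1880/(δ·3630) = 1880/(0.89306·3630) ≈ 0.580.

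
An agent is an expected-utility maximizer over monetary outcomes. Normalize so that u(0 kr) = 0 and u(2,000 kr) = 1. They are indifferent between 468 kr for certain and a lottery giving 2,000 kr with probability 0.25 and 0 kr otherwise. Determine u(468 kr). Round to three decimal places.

By the standard-gamble method, u(468 kr) is just the indifference probability on the best outcome: 0.25.

0.250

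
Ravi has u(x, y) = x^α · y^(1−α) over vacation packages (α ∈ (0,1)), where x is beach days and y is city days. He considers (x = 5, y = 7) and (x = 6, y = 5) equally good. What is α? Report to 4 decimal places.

Indifference: 5^α · 7^(1−α) = 6^α · 5^(1−α).
Taking logs: α·ln 5 + (1−α)·ln 7 = α·ln 6 + (1−α)·ln 5, i.e. α·-0.1823216 = (1−α)·-0.3364722.
With A = -0.1823216 and B = -0.3364722: α·A = (1−α)·B, so α = B/(A+B) = -0.3364722/-0.5187938 ≈ 0.6486.

α ≈ 0.6486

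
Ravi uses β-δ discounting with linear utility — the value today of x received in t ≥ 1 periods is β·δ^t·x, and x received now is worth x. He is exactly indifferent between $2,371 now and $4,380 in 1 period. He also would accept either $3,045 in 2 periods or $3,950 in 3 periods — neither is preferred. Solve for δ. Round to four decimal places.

δ ≈ 0.7709

Both payoffs in the second observation are in the future, so β drops out: δ^2·3045 = δ^3·3950 ⇒ δ = 3045/3950 = 0.77089.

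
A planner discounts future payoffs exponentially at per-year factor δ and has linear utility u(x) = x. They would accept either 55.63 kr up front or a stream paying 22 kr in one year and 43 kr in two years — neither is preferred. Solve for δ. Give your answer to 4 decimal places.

δ ≈ 0.9100

Equating present values: 55.63 = 22δ + 43δ².
That is, 43δ² + 22δ − 55.63 = 0, a quadratic in δ.
δ = (−22 + √(22² + 4·43·55.63)) / (2·43) = (−22 + √10052.36) / 86 ≈ 0.9100.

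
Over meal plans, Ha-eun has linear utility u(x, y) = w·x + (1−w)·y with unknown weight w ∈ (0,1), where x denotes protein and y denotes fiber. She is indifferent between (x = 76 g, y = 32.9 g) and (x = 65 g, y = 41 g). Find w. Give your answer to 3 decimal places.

w = 0.424

u(76,32.9) = u(65,41) means w·76 + (1−w)·32.9 = w·65 + (1−w)·41.
w·(76−65) = (1−w)·(41−32.9), i.e. w·11 = (1−w)·8.1.
Hence w = 8.1/(11+8.1) = 8.1/19.1 = 0.424.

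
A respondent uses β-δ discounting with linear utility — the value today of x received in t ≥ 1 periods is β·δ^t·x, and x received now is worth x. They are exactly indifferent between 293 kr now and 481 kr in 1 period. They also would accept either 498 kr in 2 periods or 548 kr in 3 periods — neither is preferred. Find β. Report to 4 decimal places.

β ≈ 0.6703

Both payoffs in the second observation are in the future, so β drops out: δ^2·498 = δ^3·548 ⇒ δ = 498/548 = 0.90876.
The first indifference: 293 = β·δ·481, so β = 293/(δ·481) = 293/(0.90876·481) ≈ 0.6703.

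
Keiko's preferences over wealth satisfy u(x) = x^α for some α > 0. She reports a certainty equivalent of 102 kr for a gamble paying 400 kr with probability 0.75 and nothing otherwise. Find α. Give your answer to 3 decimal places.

α ≈ 0.211

The lottery's expected utility is 0.75·u(400) + 0.25·u(0) = 0.75·400^α (since u(0) = 0 for α > 0).
Indifference: 102^α = 0.75·400^α, so (102/400)^α = 0.75.
Take logs: α = ln 0.75 / ln(102/400) ≈ 0.21053.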